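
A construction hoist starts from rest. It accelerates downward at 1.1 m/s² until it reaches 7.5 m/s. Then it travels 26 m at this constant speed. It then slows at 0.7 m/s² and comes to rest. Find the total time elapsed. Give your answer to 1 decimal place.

Phase 1 (accelerating): v₀ = 0 m/s, a = 1.1 m/s².
v = v₀ + at → t = (7.5 − 0) / 1.1 = 6.82 s
v² = v₀² + 2aΔx → Δx = (7.5² − 0²)/(2·1.1) = 25.6 m

Phase 2 (constant speed): v₀ = 7.50 m/s, a = 0 m/s².
Constant speed: t = d/v = 26/7.50 = 3.47 s

Phase 3 (decelerating): v₀ = 7.50 m/s, a = -0.7 m/s².
v = v₀ + at → t = (0 − 7.50) / -0.7 = 10.7 s
v² = v₀² + 2aΔx → Δx = (0² − 7.50²)/(2·-0.7) = 40.2 m
Total time = 6.82 + 3.47 + 10.7 = 21.0 s

21.0 s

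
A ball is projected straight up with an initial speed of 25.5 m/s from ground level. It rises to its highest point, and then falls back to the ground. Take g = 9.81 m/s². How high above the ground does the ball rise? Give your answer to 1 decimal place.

Phase 1 (rising): v₀ = 25.5 m/s, a = -9.81 m/s².
v = v₀ + at → t = (0 − 25.5) / -9.81 = 2.60 s
v² = v₀² + 2aΔx → Δx = (0² − 25.5²)/(2·-9.81) = 33.1 m
Maximum height = 33.1 m

33.1 m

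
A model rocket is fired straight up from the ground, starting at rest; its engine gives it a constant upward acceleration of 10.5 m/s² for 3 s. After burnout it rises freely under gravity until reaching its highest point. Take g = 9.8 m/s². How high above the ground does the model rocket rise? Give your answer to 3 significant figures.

Phase 1 (powered ascent): v₀ = 0 m/s, a = 10.5 m/s².
v = v₀ + at = 0 + (10.5)(3) = 31.5 m/s
Δx = v₀t + ½at² = 0·3 + 0.5·10.5·3² = 47.2 m

Phase 2 (coasting upward): v₀ = 31.5 m/s, a = -9.8 m/s².
v = v₀ + at → t = (0 − 31.5) / -9.8 = 3.21 s
v² = v₀² + 2aΔx → Δx = (0² − 31.5²)/(2·-9.8) = 50.6 m
Maximum height = 47.2 + 50.6 = 97.9 m

97.9 m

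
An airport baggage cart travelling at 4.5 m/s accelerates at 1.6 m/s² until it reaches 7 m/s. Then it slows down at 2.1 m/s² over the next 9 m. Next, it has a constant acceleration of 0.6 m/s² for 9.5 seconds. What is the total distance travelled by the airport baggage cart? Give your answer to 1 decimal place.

Phase 1 (accelerating): v₀ = 4.50 m/s, a = 1.6 m/s².
v = v₀ + at → t = (7 − 4.50) / 1.6 = 1.56 s
v² = v₀² + 2aΔx → Δx = (7² − 4.50²)/(2·1.6) = 8.98 m

Phase 2 (decelerating): v₀ = 7.00 m/s, a = -2.1 m/s².
v² = v₀² + 2aΔx = 7.00² + 2·-2.1·9 = 11.2 → v = 3.35 m/s
t = (v − v₀)/a = (3.35 − 7.00)/-2.1 = 1.74 s

Phase 3 (accelerating): v₀ = 3.35 m/s, a = 0.6 m/s².
v = v₀ + at = 3.35 + (0.6)(9.5) = 9.05 m/s
Δx = v₀t + ½at² = 3.35·9.5 + 0.5·0.6·9.5² = 58.9 m
Total distance = 8.98 + 9.00 + 58.9 = 76.9 m

76.9 m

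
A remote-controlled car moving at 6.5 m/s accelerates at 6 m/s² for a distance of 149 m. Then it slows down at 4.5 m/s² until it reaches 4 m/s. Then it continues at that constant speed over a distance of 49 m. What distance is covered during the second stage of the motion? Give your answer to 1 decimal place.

201.6 m

Phase 1 (accelerating): v₀ = 6.50 m/s, a = 6 m/s².
v² = v₀² + 2aΔx = 6.50² + 2·6·149 = 1830 → v = 42.8 m/s
t = (v − v₀)/a = (42.8 − 6.50)/6 = 6.05 s

Phase 2 (decelerating): v₀ = 42.8 m/s, a = -4.5 m/s².
v = v₀ + at → t = (4 − 42.8) / -4.5 = 8.62 s
v² = v₀² + 2aΔx → Δx = (4² − 42.8²)/(2·-4.5) = 202 m
Distance in phase 2 = 202 m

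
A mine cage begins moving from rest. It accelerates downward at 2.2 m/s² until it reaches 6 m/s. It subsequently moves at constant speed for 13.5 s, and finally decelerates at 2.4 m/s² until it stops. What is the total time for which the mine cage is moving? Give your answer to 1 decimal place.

18.7 s

Phase 1 (accelerating): v₀ = 0 m/s, a = 2.2 m/s².
v = v₀ + at → t = (6 − 0) / 2.2 = 2.73 s
v² = v₀² + 2aΔx → Δx = (6² − 0²)/(2·2.2) = 8.18 m

Phase 2 (constant speed): v₀ = 6.00 m/s, a = 0 m/s².
v = v₀ + at = 6.00 + (0)(13.5) = 6.00 m/s
Δx = v₀t + ½at² = 6.00·13.5 + 0.5·0·13.5² = 81.0 m

Phase 3 (decelerating): v₀ = 6.00 m/s, a = -2.4 m/s².
v = v₀ + at → t = (0 − 6.00) / -2.4 = 2.50 s
v² = v₀² + 2aΔx → Δx = (0² − 6.00²)/(2·-2.4) = 7.50 m
Total time = 2.73 + 13.5 + 2.50 = 18.7 s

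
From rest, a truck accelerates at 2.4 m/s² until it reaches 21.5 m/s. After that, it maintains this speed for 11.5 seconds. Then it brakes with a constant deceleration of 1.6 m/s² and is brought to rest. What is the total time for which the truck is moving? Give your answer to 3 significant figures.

33.9 s

Phase 1 (accelerating): v₀ = 0 m/s, a = 2.4 m/s².
v = v₀ + at → t = (21.5 − 0) / 2.4 = 8.96 s
v² = v₀² + 2aΔx → Δx = (21.5² − 0²)/(2·2.4) = 96.3 m

Phase 2 (constant speed): v₀ = 21.5 m/s, a = 0 m/s².
v = v₀ + at = 21.5 + (0)(11.5) = 21.5 m/s
Δx = v₀t + ½at² = 21.5·11.5 + 0.5·0·11.5² = 247 m

Phase 3 (decelerating): v₀ = 21.5 m/s, a = -1.6 m/s².
v = v₀ + at → t = (0 − 21.5) / -1.6 = 13.4 s
v² = v₀² + 2aΔx → Δx = (0² − 21.5²)/(2·-1.6) = 144 m
Total time = 8.96 + 11.5 + 13.4 = 33.9 s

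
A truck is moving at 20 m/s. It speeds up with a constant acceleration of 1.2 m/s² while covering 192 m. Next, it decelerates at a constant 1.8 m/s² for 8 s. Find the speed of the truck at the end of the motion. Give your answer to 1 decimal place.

14.9 m/s

Phase 1 (accelerating): v₀ = 20.0 m/s, a = 1.2 m/s².
v² = v₀² + 2aΔx = 20.0² + 2·1.2·192 = 861 → v = 29.3 m/s
t = (v − v₀)/a = (29.3 − 20.0)/1.2 = 7.78 s

Phase 2 (decelerating): v₀ = 29.3 m/s, a = -1.8 m/s².
v = v₀ + at = 29.3 + (-1.8)(8) = 14.9 m/s
Δx = v₀t + ½at² = 29.3·8 + 0.5·-1.8·8² = 177 m
Final speed = 14.9 m/s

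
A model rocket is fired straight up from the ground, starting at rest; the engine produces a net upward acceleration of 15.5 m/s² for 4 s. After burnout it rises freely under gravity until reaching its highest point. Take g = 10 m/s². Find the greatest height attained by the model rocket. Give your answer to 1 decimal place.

Phase 1 (powered ascent): v₀ = 0 m/s, a = 15.5 m/s².
v = v₀ + at = 0 + (15.5)(4) = 62.0 m/s
Δx = v₀t + ½at² = 0·4 + 0.5·15.5·4² = 124 m

Phase 2 (coasting upward): v₀ = 62.0 m/s, a = -10 m/s².
v = v₀ + at → t = (0 − 62.0) / -10 = 6.20 s
v² = v₀² + 2aΔx → Δx = (0² − 62.0²)/(2·-10) = 192 m
Maximum height = 124 + 192 = 316 m

316.2 m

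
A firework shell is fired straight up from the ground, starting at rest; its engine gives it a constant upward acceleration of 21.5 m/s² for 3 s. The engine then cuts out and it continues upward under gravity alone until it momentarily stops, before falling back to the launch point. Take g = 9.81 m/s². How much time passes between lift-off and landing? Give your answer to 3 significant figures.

Phase 1 (powered ascent): v₀ = 0 m/s, a = 21.5 m/s².
v = v₀ + at = 0 + (21.5)(3) = 64.5 m/s
Δx = v₀t + ½at² = 0·3 + 0.5·21.5·3² = 96.8 m

Phase 2 (coasting upward): v₀ = 64.5 m/s, a = -9.81 m/s².
v = v₀ + at → t = (0 − 64.5) / -9.81 = 6.57 s
v² = v₀² + 2aΔx → Δx = (0² − 64.5²)/(2·-9.81) = 212 m

Phase 3 (free fall): v₀ = 0 m/s, a = -9.81 m/s².
Falls 309 m from rest: t = √(2·309/9.81) = 7.93 s; v = g·t = 77.8 m/s.
Total time = 3.00 + 6.57 + 7.93 = 17.5 s

17.5 s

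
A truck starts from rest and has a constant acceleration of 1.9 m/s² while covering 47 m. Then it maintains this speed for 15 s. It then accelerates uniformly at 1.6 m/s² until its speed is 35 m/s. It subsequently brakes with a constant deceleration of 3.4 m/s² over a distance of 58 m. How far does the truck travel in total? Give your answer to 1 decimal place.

Phase 1 (accelerating): v₀ = 0 m/s, a = 1.9 m/s².
v² = v₀² + 2aΔx = 0² + 2·1.9·47 = 179 → v = 13.4 m/s
t = (v − v₀)/a = (13.4 − 0)/1.9 = 7.03 s

Phase 2 (constant speed): v₀ = 13.4 m/s, a = 0 m/s².
v = v₀ + at = 13.4 + (0)(15) = 13.4 m/s
Δx = v₀t + ½at² = 13.4·15 + 0.5·0·15² = 200 m

Phase 3 (accelerating): v₀ = 13.4 m/s, a = 1.6 m/s².
v = v₀ + at → t = (35 − 13.4) / 1.6 = 13.5 s
v² = v₀² + 2aΔx → Δx = (35² − 13.4²)/(2·1.6) = 327 m

Phase 4 (decelerating): v₀ = 35.0 m/s, a = -3.4 m/s².
v² = v₀² + 2aΔx = 35.0² + 2·-3.4·58 = 831 → v = 28.8 m/s
t = (v − v₀)/a = (28.8 − 35.0)/-3.4 = 1.82 s
Total distance = 47.0 + 200 + 327 + 58.0 = 632 m

632.5 m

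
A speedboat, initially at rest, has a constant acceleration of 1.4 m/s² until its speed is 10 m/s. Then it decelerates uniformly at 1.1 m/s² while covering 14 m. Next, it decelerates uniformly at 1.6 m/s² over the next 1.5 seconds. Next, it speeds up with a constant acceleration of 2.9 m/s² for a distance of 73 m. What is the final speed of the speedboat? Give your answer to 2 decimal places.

Phase 1 (accelerating): v₀ = 0 m/s, a = 1.4 m/s².
v = v₀ + at → t = (10 − 0) / 1.4 = 7.14 s
v² = v₀² + 2aΔx → Δx = (10² − 0²)/(2·1.4) = 35.7 m

Phase 2 (decelerating): v₀ = 10.0 m/s, a = -1.1 m/s².
v² = v₀² + 2aΔx = 10.0² + 2·-1.1·14 = 69.2 → v = 8.32 m/s
t = (v − v₀)/a = (8.32 − 10.0)/-1.1 = 1.53 s

Phase 3 (decelerating): v₀ = 8.32 m/s, a = -1.6 m/s².
v = v₀ + at = 8.32 + (-1.6)(1.5) = 5.92 m/s
Δx = v₀t + ½at² = 8.32·1.5 + 0.5·-1.6·1.5² = 10.7 m

Phase 4 (accelerating): v₀ = 5.92 m/s, a = 2.9 m/s².
v² = v₀² + 2aΔx = 5.92² + 2·2.9·73 = 458 → v = 21.4 m/s
t = (v − v₀)/a = (21.4 − 5.92)/2.9 = 5.34 s
Final speed = 21.4 m/s

21.41 m/s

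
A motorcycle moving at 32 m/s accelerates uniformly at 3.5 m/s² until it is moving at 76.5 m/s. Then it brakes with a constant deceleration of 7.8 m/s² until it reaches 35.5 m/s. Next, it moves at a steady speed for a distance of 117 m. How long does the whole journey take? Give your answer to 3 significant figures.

21.3 s

Phase 1 (accelerating): v₀ = 32.0 m/s, a = 3.5 m/s².
v = v₀ + at → t = (76.5 − 32.0) / 3.5 = 12.7 s
v² = v₀² + 2aΔx → Δx = (76.5² − 32.0²)/(2·3.5) = 690 m

Phase 2 (decelerating): v₀ = 76.5 m/s, a = -7.8 m/s².
v = v₀ + at → t = (35.5 − 76.5) / -7.8 = 5.26 s
v² = v₀² + 2aΔx → Δx = (35.5² − 76.5²)/(2·-7.8) = 294 m

Phase 3 (constant speed): v₀ = 35.5 m/s, a = 0 m/s².
Constant speed: t = d/v = 117/35.5 = 3.30 s
Total time = 12.7 + 5.26 + 3.30 = 21.3 s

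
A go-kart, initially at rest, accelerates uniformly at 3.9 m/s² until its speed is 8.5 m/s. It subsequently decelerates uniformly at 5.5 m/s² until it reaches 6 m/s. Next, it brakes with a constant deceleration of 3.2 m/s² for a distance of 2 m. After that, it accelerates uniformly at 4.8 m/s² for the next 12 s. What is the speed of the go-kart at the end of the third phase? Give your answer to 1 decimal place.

4.8 m/s

Phase 1 (accelerating): v₀ = 0 m/s, a = 3.9 m/s².
v = v₀ + at → t = (8.5 − 0) / 3.9 = 2.18 s
v² = v₀² + 2aΔx → Δx = (8.5² − 0²)/(2·3.9) = 9.26 m

Phase 2 (decelerating): v₀ = 8.50 m/s, a = -5.5 m/s².
v = v₀ + at → t = (6 − 8.50) / -5.5 = 0.455 s
v² = v₀² + 2aΔx → Δx = (6² − 8.50²)/(2·-5.5) = 3.30 m

Phase 3 (decelerating): v₀ = 6.00 m/s, a = -3.2 m/s².
v² = v₀² + 2aΔx = 6.00² + 2·-3.2·2 = 23.2 → v = 4.82 m/s
t = (v − v₀)/a = (4.82 − 6.00)/-3.2 = 0.370 s
Speed at end of phase 3 = 4.82 m/s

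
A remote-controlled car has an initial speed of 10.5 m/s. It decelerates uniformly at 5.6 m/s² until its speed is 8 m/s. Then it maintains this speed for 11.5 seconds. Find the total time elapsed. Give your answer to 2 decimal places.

11.95 s

Phase 1 (decelerating): v₀ = 10.5 m/s, a = -5.6 m/s².
v = v₀ + at → t = (8 − 10.5) / -5.6 = 0.446 s
v² = v₀² + 2aΔx → Δx = (8² − 10.5²)/(2·-5.6) = 4.13 m

Phase 2 (constant speed): v₀ = 8.00 m/s, a = 0 m/s².
v = v₀ + at = 8.00 + (0)(11.5) = 8.00 m/s
Δx = v₀t + ½at² = 8.00·11.5 + 0.5·0·11.5² = 92.0 m
Total time = 0.446 + 11.5 = 11.9 s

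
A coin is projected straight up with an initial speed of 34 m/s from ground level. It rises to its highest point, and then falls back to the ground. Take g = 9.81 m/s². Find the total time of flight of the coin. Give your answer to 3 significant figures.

6.93 s

Phase 1 (rising): v₀ = 34.0 m/s, a = -9.81 m/s².
v = v₀ + at → t = (0 − 34.0) / -9.81 = 3.47 s
v² = v₀² + 2aΔx → Δx = (0² − 34.0²)/(2·-9.81) = 58.9 m

Phase 2 (falling): v₀ = 0 m/s, a = -9.81 m/s².
Falls 58.9 m from rest: t = √(2·58.9/9.81) = 3.47 s; v = g·t = 34.0 m/s.
Total time = 3.47 + 3.47 = 6.93 s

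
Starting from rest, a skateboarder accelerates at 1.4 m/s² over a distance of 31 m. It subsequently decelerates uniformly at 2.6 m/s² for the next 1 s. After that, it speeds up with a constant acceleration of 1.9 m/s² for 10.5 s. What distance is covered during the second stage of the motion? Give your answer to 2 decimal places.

Phase 1 (accelerating): v₀ = 0 m/s, a = 1.4 m/s².
v² = v₀² + 2aΔx = 0² + 2·1.4·31 = 86.8 → v = 9.32 m/s
t = (v − v₀)/a = (9.32 − 0)/1.4 = 6.65 s

Phase 2 (decelerating): v₀ = 9.32 m/s, a = -2.6 m/s².
v = v₀ + at = 9.32 + (-2.6)(1) = 6.72 m/s
Δx = v₀t + ½at² = 9.32·1 + 0.5·-2.6·1² = 8.02 m
Distance in phase 2 = 8.02 m

8.02 m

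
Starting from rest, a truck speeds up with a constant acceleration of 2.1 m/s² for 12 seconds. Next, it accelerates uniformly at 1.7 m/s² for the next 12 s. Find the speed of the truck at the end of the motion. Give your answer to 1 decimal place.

Phase 1 (accelerating): v₀ = 0 m/s, a = 2.1 m/s².
v = v₀ + at = 0 + (2.1)(12) = 25.2 m/s
Δx = v₀t + ½at² = 0·12 + 0.5·2.1·12² = 151 m

Phase 2 (accelerating): v₀ = 25.2 m/s, a = 1.7 m/s².
v = v₀ + at = 25.2 + (1.7)(12) = 45.6 m/s
Δx = v₀t + ½at² = 25.2·12 + 0.5·1.7·12² = 425 m
Final speed = 45.6 m/s

45.6 m/s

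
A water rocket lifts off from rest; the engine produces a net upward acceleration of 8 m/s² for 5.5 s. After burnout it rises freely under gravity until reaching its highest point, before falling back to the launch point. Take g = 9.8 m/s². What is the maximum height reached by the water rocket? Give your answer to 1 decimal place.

219.8 m

Phase 1 (powered ascent): v₀ = 0 m/s, a = 8 m/s².
v = v₀ + at = 0 + (8)(5.5) = 44.0 m/s
Δx = v₀t + ½at² = 0·5.5 + 0.5·8·5.5² = 121 m

Phase 2 (coasting upward): v₀ = 44.0 m/s, a = -9.8 m/s².
v = v₀ + at → t = (0 − 44.0) / -9.8 = 4.49 s
v² = v₀² + 2aΔx → Δx = (0² − 44.0²)/(2·-9.8) = 98.8 m
Maximum height = 121 + 98.8 = 220 m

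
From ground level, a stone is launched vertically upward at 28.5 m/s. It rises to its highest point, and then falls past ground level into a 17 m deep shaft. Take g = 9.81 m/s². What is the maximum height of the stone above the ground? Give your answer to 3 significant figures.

Phase 1 (rising): v₀ = 28.5 m/s, a = -9.81 m/s².
v = v₀ + at → t = (0 − 28.5) / -9.81 = 2.91 s
v² = v₀² + 2aΔx → Δx = (0² − 28.5²)/(2·-9.81) = 41.4 m
Maximum height = 41.4 m

41.4 m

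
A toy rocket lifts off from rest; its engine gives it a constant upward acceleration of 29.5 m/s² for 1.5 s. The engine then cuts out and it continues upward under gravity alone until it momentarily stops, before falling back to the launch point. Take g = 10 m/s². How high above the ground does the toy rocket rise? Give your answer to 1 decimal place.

Phase 1 (powered ascent): v₀ = 0 m/s, a = 29.5 m/s².
v = v₀ + at = 0 + (29.5)(1.5) = 44.2 m/s
Δx = v₀t + ½at² = 0·1.5 + 0.5·29.5·1.5² = 33.2 m

Phase 2 (coasting upward): v₀ = 44.2 m/s, a = -10 m/s².
v = v₀ + at → t = (0 − 44.2) / -10 = 4.42 s
v² = v₀² + 2aΔx → Δx = (0² − 44.2²)/(2·-10) = 97.9 m
Maximum height = 33.2 + 97.9 = 131 m

131.1 m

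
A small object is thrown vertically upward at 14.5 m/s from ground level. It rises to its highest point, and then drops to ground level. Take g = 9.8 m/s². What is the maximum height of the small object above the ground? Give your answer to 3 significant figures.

10.7 m

Phase 1 (rising): v₀ = 14.5 m/s, a = -9.8 m/s².
v = v₀ + at → t = (0 − 14.5) / -9.8 = 1.48 s
v² = v₀² + 2aΔx → Δx = (0² − 14.5²)/(2·-9.8) = 10.7 m
Maximum height = 10.7 m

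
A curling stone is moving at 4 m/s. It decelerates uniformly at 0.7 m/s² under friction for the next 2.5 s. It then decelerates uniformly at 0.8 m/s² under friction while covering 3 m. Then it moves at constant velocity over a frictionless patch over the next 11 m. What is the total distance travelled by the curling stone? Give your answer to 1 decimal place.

Phase 1 (decelerating): v₀ = 4.00 m/s, a = -0.7 m/s².
v = v₀ + at = 4.00 + (-0.7)(2.5) = 2.25 m/s
Δx = v₀t + ½at² = 4.00·2.5 + 0.5·-0.7·2.5² = 7.81 m

Phase 2 (decelerating): v₀ = 2.25 m/s, a = -0.8 m/s².
v² = v₀² + 2aΔx = 2.25² + 2·-0.8·3 = 0.262 → v = 0.512 m/s
t = (v − v₀)/a = (0.512 − 2.25)/-0.8 = 2.17 s

Phase 3 (constant speed): v₀ = 0.512 m/s, a = 0 m/s².
Constant speed: t = d/v = 11/0.512 = 21.5 s
Total distance = 7.81 + 3.00 + 11.0 = 21.8 m

21.8 m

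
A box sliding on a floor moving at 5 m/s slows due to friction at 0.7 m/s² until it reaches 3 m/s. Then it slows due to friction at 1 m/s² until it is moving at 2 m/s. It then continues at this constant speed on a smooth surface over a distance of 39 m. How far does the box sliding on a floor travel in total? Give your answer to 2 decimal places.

52.93 m

Phase 1 (decelerating): v₀ = 5.00 m/s, a = -0.7 m/s².
v = v₀ + at → t = (3 − 5.00) / -0.7 = 2.86 s
v² = v₀² + 2aΔx → Δx = (3² − 5.00²)/(2·-0.7) = 11.4 m

Phase 2 (decelerating): v₀ = 3.00 m/s, a = -1 m/s².
v = v₀ + at → t = (2 − 3.00) / -1 = 1.00 s
v² = v₀² + 2aΔx → Δx = (2² − 3.00²)/(2·-1) = 2.50 m

Phase 3 (constant speed): v₀ = 2.00 m/s, a = 0 m/s².
Constant speed: t = d/v = 39/2.00 = 19.5 s
Total distance = 11.4 + 2.50 + 39.0 = 52.9 m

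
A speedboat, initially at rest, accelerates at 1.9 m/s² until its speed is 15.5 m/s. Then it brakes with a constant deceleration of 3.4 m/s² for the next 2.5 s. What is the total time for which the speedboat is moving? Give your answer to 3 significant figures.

10.7 s

Phase 1 (accelerating): v₀ = 0 m/s, a = 1.9 m/s².
v = v₀ + at → t = (15.5 − 0) / 1.9 = 8.16 s
v² = v₀² + 2aΔx → Δx = (15.5² − 0²)/(2·1.9) = 63.2 m

Phase 2 (decelerating): v₀ = 15.5 m/s, a = -3.4 m/s².
v = v₀ + at = 15.5 + (-3.4)(2.5) = 7.00 m/s
Δx = v₀t + ½at² = 15.5·2.5 + 0.5·-3.4·2.5² = 28.1 m
Total time = 8.16 + 2.50 = 10.7 s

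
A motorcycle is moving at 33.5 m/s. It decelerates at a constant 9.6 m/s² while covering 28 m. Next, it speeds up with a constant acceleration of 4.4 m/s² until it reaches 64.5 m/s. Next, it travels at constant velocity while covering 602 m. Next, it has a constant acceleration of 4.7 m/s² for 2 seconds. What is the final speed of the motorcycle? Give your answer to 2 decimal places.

Phase 1 (decelerating): v₀ = 33.5 m/s, a = -9.6 m/s².
v² = v₀² + 2aΔx = 33.5² + 2·-9.6·28 = 585 → v = 24.2 m/s
t = (v − v₀)/a = (24.2 − 33.5)/-9.6 = 0.971 s

Phase 2 (accelerating): v₀ = 24.2 m/s, a = 4.4 m/s².
v = v₀ + at → t = (64.5 − 24.2) / 4.4 = 9.16 s
v² = v₀² + 2aΔx → Δx = (64.5² − 24.2²)/(2·4.4) = 406 m

Phase 3 (constant speed): v₀ = 64.5 m/s, a = 0 m/s².
Constant speed: t = d/v = 602/64.5 = 9.33 s

Phase 4 (accelerating): v₀ = 64.5 m/s, a = 4.7 m/s².
v = v₀ + at = 64.5 + (4.7)(2) = 73.9 m/s
Δx = v₀t + ½at² = 64.5·2 + 0.5·4.7·2² = 138 m
Final speed = 73.9 m/s

73.90 m/s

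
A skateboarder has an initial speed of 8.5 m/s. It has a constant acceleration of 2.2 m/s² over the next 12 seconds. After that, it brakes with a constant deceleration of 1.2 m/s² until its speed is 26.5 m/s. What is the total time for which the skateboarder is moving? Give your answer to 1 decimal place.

Phase 1 (accelerating): v₀ = 8.50 m/s, a = 2.2 m/s².
v = v₀ + at = 8.50 + (2.2)(12) = 34.9 m/s
Δx = v₀t + ½at² = 8.50·12 + 0.5·2.2·12² = 260 m

Phase 2 (decelerating): v₀ = 34.9 m/s, a = -1.2 m/s².
v = v₀ + at → t = (26.5 − 34.9) / -1.2 = 7.00 s
v² = v₀² + 2aΔx → Δx = (26.5² − 34.9²)/(2·-1.2) = 215 m
Total time = 12.0 + 7.00 = 19.0 s

19.0 s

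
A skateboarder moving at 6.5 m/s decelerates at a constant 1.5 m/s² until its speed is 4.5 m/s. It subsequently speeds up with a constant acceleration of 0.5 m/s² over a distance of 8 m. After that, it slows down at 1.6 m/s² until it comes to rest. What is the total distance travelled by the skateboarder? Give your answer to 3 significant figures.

24.2 m

Phase 1 (decelerating): v₀ = 6.50 m/s, a = -1.5 m/s².
v = v₀ + at → t = (4.5 − 6.50) / -1.5 = 1.33 s
v² = v₀² + 2aΔx → Δx = (4.5² − 6.50²)/(2·-1.5) = 7.33 m

Phase 2 (accelerating): v₀ = 4.50 m/s, a = 0.5 m/s².
v² = v₀² + 2aΔx = 4.50² + 2·0.5·8 = 28.2 → v = 5.32 m/s
t = (v − v₀)/a = (5.32 − 4.50)/0.5 = 1.63 s

Phase 3 (decelerating): v₀ = 5.32 m/s, a = -1.6 m/s².
v = v₀ + at → t = (0 − 5.32) / -1.6 = 3.32 s
v² = v₀² + 2aΔx → Δx = (0² − 5.32²)/(2·-1.6) = 8.83 m
Total distance = 7.33 + 8.00 + 8.83 = 24.2 m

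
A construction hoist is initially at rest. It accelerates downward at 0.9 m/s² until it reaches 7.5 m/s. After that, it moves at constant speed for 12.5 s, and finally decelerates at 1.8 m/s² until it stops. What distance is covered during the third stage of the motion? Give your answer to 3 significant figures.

Phase 1 (accelerating): v₀ = 0 m/s, a = 0.9 m/s².
v = v₀ + at → t = (7.5 − 0) / 0.9 = 8.33 s
v² = v₀² + 2aΔx → Δx = (7.5² − 0²)/(2·0.9) = 31.2 m

Phase 2 (constant speed): v₀ = 7.50 m/s, a = 0 m/s².
v = v₀ + at = 7.50 + (0)(12.5) = 7.50 m/s
Δx = v₀t + ½at² = 7.50·12.5 + 0.5·0·12.5² = 93.8 m

Phase 3 (decelerating): v₀ = 7.50 m/s, a = -1.8 m/s².
v = v₀ + at → t = (0 − 7.50) / -1.8 = 4.17 s
v² = v₀² + 2aΔx → Δx = (0² − 7.50²)/(2·-1.8) = 15.6 m
Distance in phase 3 = 15.6 m

15.6 m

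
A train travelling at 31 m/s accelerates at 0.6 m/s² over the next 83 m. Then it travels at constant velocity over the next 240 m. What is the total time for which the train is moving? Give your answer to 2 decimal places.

9.98 s

Phase 1 (accelerating): v₀ = 31.0 m/s, a = 0.6 m/s².
v² = v₀² + 2aΔx = 31.0² + 2·0.6·83 = 1060 → v = 32.6 m/s
t = (v − v₀)/a = (32.6 − 31.0)/0.6 = 2.61 s

Phase 2 (constant speed): v₀ = 32.6 m/s, a = 0 m/s².
Constant speed: t = d/v = 240/32.6 = 7.37 s
Total time = 2.61 + 7.37 = 9.98 s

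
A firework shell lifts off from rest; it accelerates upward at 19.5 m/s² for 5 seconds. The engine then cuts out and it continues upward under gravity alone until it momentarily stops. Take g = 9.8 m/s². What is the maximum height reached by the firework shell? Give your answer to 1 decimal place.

728.8 m

Phase 1 (powered ascent): v₀ = 0 m/s, a = 19.5 m/s².
v = v₀ + at = 0 + (19.5)(5) = 97.5 m/s
Δx = v₀t + ½at² = 0·5 + 0.5·19.5·5² = 244 m

Phase 2 (coasting upward): v₀ = 97.5 m/s, a = -9.8 m/s².
v = v₀ + at → t = (0 − 97.5) / -9.8 = 9.95 s
v² = v₀² + 2aΔx → Δx = (0² − 97.5²)/(2·-9.8) = 485 m
Maximum height = 244 + 485 = 729 m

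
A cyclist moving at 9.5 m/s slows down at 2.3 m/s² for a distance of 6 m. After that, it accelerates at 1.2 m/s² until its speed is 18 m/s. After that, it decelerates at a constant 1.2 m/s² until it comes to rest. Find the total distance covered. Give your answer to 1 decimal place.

249.9 m

Phase 1 (decelerating): v₀ = 9.50 m/s, a = -2.3 m/s².
v² = v₀² + 2aΔx = 9.50² + 2·-2.3·6 = 62.7 → v = 7.92 m/s
t = (v − v₀)/a = (7.92 − 9.50)/-2.3 = 0.689 s

Phase 2 (accelerating): v₀ = 7.92 m/s, a = 1.2 m/s².
v = v₀ + at → t = (18 − 7.92) / 1.2 = 8.40 s
v² = v₀² + 2aΔx → Δx = (18² − 7.92²)/(2·1.2) = 109 m

Phase 3 (decelerating): v₀ = 18.0 m/s, a = -1.2 m/s².
v = v₀ + at → t = (0 − 18.0) / -1.2 = 15.0 s
v² = v₀² + 2aΔx → Δx = (0² − 18.0²)/(2·-1.2) = 135 m
Total distance = 6.00 + 109 + 135 = 250 m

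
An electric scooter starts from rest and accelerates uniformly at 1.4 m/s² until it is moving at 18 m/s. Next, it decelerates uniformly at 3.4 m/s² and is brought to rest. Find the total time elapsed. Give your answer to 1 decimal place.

Phase 1 (accelerating): v₀ = 0 m/s, a = 1.4 m/s².
v = v₀ + at → t = (18 − 0) / 1.4 = 12.9 s
v² = v₀² + 2aΔx → Δx = (18² − 0²)/(2·1.4) = 116 m

Phase 2 (decelerating): v₀ = 18.0 m/s, a = -3.4 m/s².
v = v₀ + at → t = (0 − 18.0) / -3.4 = 5.29 s
v² = v₀² + 2aΔx → Δx = (0² − 18.0²)/(2·-3.4) = 47.6 m
Total time = 12.9 + 5.29 = 18.2 s

18.2 s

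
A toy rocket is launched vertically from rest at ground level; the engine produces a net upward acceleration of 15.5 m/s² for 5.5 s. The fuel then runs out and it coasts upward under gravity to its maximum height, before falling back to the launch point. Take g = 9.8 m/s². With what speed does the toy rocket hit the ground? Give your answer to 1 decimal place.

Phase 1 (powered ascent): v₀ = 0 m/s, a = 15.5 m/s².
v = v₀ + at = 0 + (15.5)(5.5) = 85.2 m/s
Δx = v₀t + ½at² = 0·5.5 + 0.5·15.5·5.5² = 234 m

Phase 2 (coasting upward): v₀ = 85.2 m/s, a = -9.8 m/s².
v = v₀ + at → t = (0 − 85.2) / -9.8 = 8.70 s
v² = v₀² + 2aΔx → Δx = (0² − 85.2²)/(2·-9.8) = 371 m

Phase 3 (free fall): v₀ = 0 m/s, a = -9.8 m/s².
Falls 605 m from rest: t = √(2·605/9.8) = 11.1 s; v = g·t = 109 m/s.
Impact speed = 109 m/s

108.9 m/s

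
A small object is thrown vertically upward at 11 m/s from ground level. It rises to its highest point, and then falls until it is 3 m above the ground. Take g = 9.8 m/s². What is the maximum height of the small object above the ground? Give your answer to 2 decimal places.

Phase 1 (rising): v₀ = 11.0 m/s, a = -9.8 m/s².
v = v₀ + at → t = (0 − 11.0) / -9.8 = 1.12 s
v² = v₀² + 2aΔx → Δx = (0² − 11.0²)/(2·-9.8) = 6.17 m
Maximum height = 6.17 m

6.17 m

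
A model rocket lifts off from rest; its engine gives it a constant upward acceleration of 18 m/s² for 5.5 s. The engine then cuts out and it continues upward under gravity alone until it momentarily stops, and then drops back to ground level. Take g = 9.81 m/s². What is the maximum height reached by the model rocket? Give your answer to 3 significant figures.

772 m

Phase 1 (powered ascent): v₀ = 0 m/s, a = 18 m/s².
v = v₀ + at = 0 + (18)(5.5) = 99.0 m/s
Δx = v₀t + ½at² = 0·5.5 + 0.5·18·5.5² = 272 m

Phase 2 (coasting upward): v₀ = 99.0 m/s, a = -9.81 m/s².
v = v₀ + at → t = (0 − 99.0) / -9.81 = 10.1 s
v² = v₀² + 2aΔx → Δx = (0² − 99.0²)/(2·-9.81) = 500 m
Maximum height = 272 + 500 = 772 m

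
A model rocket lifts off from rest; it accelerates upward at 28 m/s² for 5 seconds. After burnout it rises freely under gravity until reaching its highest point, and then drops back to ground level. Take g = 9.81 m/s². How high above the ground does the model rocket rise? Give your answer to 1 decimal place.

1349.0 m

Phase 1 (powered ascent): v₀ = 0 m/s, a = 28 m/s².
v = v₀ + at = 0 + (28)(5) = 140 m/s
Δx = v₀t + ½at² = 0·5 + 0.5·28·5² = 350 m

Phase 2 (coasting upward): v₀ = 140 m/s, a = -9.81 m/s².
v = v₀ + at → t = (0 − 140) / -9.81 = 14.3 s
v² = v₀² + 2aΔx → Δx = (0² − 140²)/(2·-9.81) = 999 m
Maximum height = 350 + 999 = 1350 m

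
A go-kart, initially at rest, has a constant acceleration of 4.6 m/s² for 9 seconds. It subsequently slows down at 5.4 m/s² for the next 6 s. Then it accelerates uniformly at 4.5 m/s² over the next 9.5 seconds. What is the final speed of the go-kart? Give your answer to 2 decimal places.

51.75 m/s

Phase 1 (accelerating): v₀ = 0 m/s, a = 4.6 m/s².
v = v₀ + at = 0 + (4.6)(9) = 41.4 m/s
Δx = v₀t + ½at² = 0·9 + 0.5·4.6·9² = 186 m

Phase 2 (decelerating): v₀ = 41.4 m/s, a = -5.4 m/s².
v = v₀ + at = 41.4 + (-5.4)(6) = 9.00 m/s
Δx = v₀t + ½at² = 41.4·6 + 0.5·-5.4·6² = 151 m

Phase 3 (accelerating): v₀ = 9.00 m/s, a = 4.5 m/s².
v = v₀ + at = 9.00 + (4.5)(9.5) = 51.7 m/s
Δx = v₀t + ½at² = 9.00·9.5 + 0.5·4.5·9.5² = 289 m
Final speed = 51.7 m/s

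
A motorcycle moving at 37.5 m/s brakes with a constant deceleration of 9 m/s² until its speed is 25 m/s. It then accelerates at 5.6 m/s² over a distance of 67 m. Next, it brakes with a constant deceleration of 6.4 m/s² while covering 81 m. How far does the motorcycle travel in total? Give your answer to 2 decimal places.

Phase 1 (decelerating): v₀ = 37.5 m/s, a = -9 m/s².
v = v₀ + at → t = (25 − 37.5) / -9 = 1.39 s
v² = v₀² + 2aΔx → Δx = (25² − 37.5²)/(2·-9) = 43.4 m

Phase 2 (accelerating): v₀ = 25.0 m/s, a = 5.6 m/s².
v² = v₀² + 2aΔx = 25.0² + 2·5.6·67 = 1380 → v = 37.1 m/s
t = (v − v₀)/a = (37.1 − 25.0)/5.6 = 2.16 s

Phase 3 (decelerating): v₀ = 37.1 m/s, a = -6.4 m/s².
v² = v₀² + 2aΔx = 37.1² + 2·-6.4·81 = 339 → v = 18.4 m/s
t = (v − v₀)/a = (18.4 − 37.1)/-6.4 = 2.92 s
Total distance = 43.4 + 67.0 + 81.0 = 191 m

191.40 m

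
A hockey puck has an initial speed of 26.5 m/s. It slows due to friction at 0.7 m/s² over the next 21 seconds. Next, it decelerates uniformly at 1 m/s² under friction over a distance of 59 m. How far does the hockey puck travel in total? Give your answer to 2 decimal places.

461.15 m

Phase 1 (decelerating): v₀ = 26.5 m/s, a = -0.7 m/s².
v = v₀ + at = 26.5 + (-0.7)(21) = 11.8 m/s
Δx = v₀t + ½at² = 26.5·21 + 0.5·-0.7·21² = 402 m

Phase 2 (decelerating): v₀ = 11.8 m/s, a = -1 m/s².
v² = v₀² + 2aΔx = 11.8² + 2·-1·59 = 21.2 → v = 4.61 m/s
t = (v − v₀)/a = (4.61 − 11.8)/-1 = 7.19 s
Total distance = 402 + 59.0 = 461 m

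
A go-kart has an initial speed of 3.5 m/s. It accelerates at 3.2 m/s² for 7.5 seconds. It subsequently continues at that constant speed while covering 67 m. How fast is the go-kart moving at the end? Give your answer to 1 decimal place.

Phase 1 (accelerating): v₀ = 3.50 m/s, a = 3.2 m/s².
v = v₀ + at = 3.50 + (3.2)(7.5) = 27.5 m/s
Δx = v₀t + ½at² = 3.50·7.5 + 0.5·3.2·7.5² = 116 m

Phase 2 (constant speed): v₀ = 27.5 m/s, a = 0 m/s².
Constant speed: t = d/v = 67/27.5 = 2.44 s
Final speed = 27.5 m/s

27.5 m/s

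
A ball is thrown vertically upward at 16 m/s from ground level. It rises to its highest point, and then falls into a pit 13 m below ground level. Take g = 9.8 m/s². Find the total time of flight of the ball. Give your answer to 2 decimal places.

Phase 1 (rising): v₀ = 16.0 m/s, a = -9.8 m/s².
v = v₀ + at → t = (0 − 16.0) / -9.8 = 1.63 s
v² = v₀² + 2aΔx → Δx = (0² − 16.0²)/(2·-9.8) = 13.1 m

Phase 2 (falling): v₀ = 0 m/s, a = -9.8 m/s².
Falls 26.1 m from rest: t = √(2·26.1/9.8) = 2.31 s; v = g·t = 22.6 m/s.
Total time = 1.63 + 2.31 = 3.94 s

3.94 s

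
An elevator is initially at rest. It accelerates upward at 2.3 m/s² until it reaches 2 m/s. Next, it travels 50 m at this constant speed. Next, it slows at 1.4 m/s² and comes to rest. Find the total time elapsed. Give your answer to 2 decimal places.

Phase 1 (accelerating): v₀ = 0 m/s, a = 2.3 m/s².
v = v₀ + at → t = (2 − 0) / 2.3 = 0.870 s
v² = v₀² + 2aΔx → Δx = (2² − 0²)/(2·2.3) = 0.870 m

Phase 2 (constant speed): v₀ = 2.00 m/s, a = 0 m/s².
Constant speed: t = d/v = 50/2.00 = 25.0 s

Phase 3 (decelerating): v₀ = 2.00 m/s, a = -1.4 m/s².
v = v₀ + at → t = (0 − 2.00) / -1.4 = 1.43 s
v² = v₀² + 2aΔx → Δx = (0² − 2.00²)/(2·-1.4) = 1.43 m
Total time = 0.870 + 25.0 + 1.43 = 27.3 s

27.30 s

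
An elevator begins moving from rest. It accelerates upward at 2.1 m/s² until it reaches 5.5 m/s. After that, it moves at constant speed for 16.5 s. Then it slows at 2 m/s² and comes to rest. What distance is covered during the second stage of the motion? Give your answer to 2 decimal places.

Phase 1 (accelerating): v₀ = 0 m/s, a = 2.1 m/s².
v = v₀ + at → t = (5.5 − 0) / 2.1 = 2.62 s
v² = v₀² + 2aΔx → Δx = (5.5² − 0²)/(2·2.1) = 7.20 m

Phase 2 (constant speed): v₀ = 5.50 m/s, a = 0 m/s².
v = v₀ + at = 5.50 + (0)(16.5) = 5.50 m/s
Δx = v₀t + ½at² = 5.50·16.5 + 0.5·0·16.5² = 90.8 m
Distance in phase 2 = 90.8 m

90.75 m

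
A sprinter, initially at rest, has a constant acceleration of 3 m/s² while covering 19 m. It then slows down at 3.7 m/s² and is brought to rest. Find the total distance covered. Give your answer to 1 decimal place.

34.4 m

Phase 1 (accelerating): v₀ = 0 m/s, a = 3 m/s².
v² = v₀² + 2aΔx = 0² + 2·3·19 = 114 → v = 10.7 m/s
t = (v − v₀)/a = (10.7 − 0)/3 = 3.56 s

Phase 2 (decelerating): v₀ = 10.7 m/s, a = -3.7 m/s².
v = v₀ + at → t = (0 − 10.7) / -3.7 = 2.89 s
v² = v₀² + 2aΔx → Δx = (0² − 10.7²)/(2·-3.7) = 15.4 m
Total distance = 19.0 + 15.4 = 34.4 m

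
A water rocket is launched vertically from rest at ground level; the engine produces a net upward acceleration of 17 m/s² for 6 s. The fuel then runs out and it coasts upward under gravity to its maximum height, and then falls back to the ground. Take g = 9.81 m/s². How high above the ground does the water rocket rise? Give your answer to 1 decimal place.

836.3 m

Phase 1 (powered ascent): v₀ = 0 m/s, a = 17 m/s².
v = v₀ + at = 0 + (17)(6) = 102 m/s
Δx = v₀t + ½at² = 0·6 + 0.5·17·6² = 306 m

Phase 2 (coasting upward): v₀ = 102 m/s, a = -9.81 m/s².
v = v₀ + at → t = (0 − 102) / -9.81 = 10.4 s
v² = v₀² + 2aΔx → Δx = (0² − 102²)/(2·-9.81) = 530 m
Maximum height = 306 + 530 = 836 m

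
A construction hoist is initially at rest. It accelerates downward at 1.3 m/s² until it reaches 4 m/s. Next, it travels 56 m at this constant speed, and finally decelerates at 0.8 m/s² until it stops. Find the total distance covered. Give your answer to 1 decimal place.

Phase 1 (accelerating): v₀ = 0 m/s, a = 1.3 m/s².
v = v₀ + at → t = (4 − 0) / 1.3 = 3.08 s
v² = v₀² + 2aΔx → Δx = (4² − 0²)/(2·1.3) = 6.15 m

Phase 2 (constant speed): v₀ = 4.00 m/s, a = 0 m/s².
Constant speed: t = d/v = 56/4.00 = 14.0 s

Phase 3 (decelerating): v₀ = 4.00 m/s, a = -0.8 m/s².
v = v₀ + at → t = (0 − 4.00) / -0.8 = 5.00 s
v² = v₀² + 2aΔx → Δx = (0² − 4.00²)/(2·-0.8) = 10.0 m
Total distance = 6.15 + 56.0 + 10.0 = 72.2 m

72.2 m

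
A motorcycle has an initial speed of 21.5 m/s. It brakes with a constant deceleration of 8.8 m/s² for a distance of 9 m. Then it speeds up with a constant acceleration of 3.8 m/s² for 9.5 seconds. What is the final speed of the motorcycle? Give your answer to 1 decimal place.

53.5 m/s

Phase 1 (decelerating): v₀ = 21.5 m/s, a = -8.8 m/s².
v² = v₀² + 2aΔx = 21.5² + 2·-8.8·9 = 304 → v = 17.4 m/s
t = (v − v₀)/a = (17.4 − 21.5)/-8.8 = 0.462 s

Phase 2 (accelerating): v₀ = 17.4 m/s, a = 3.8 m/s².
v = v₀ + at = 17.4 + (3.8)(9.5) = 53.5 m/s
Δx = v₀t + ½at² = 17.4·9.5 + 0.5·3.8·9.5² = 337 m
Final speed = 53.5 m/s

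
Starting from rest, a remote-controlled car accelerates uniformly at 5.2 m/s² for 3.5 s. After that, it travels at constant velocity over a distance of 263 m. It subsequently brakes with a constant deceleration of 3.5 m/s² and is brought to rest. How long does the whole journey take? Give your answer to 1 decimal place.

Phase 1 (accelerating): v₀ = 0 m/s, a = 5.2 m/s².
v = v₀ + at = 0 + (5.2)(3.5) = 18.2 m/s
Δx = v₀t + ½at² = 0·3.5 + 0.5·5.2·3.5² = 31.8 m

Phase 2 (constant speed): v₀ = 18.2 m/s, a = 0 m/s².
Constant speed: t = d/v = 263/18.2 = 14.5 s

Phase 3 (decelerating): v₀ = 18.2 m/s, a = -3.5 m/s².
v = v₀ + at → t = (0 − 18.2) / -3.5 = 5.20 s
v² = v₀² + 2aΔx → Δx = (0² − 18.2²)/(2·-3.5) = 47.3 m
Total time = 3.50 + 14.5 + 5.20 = 23.2 s

23.2 s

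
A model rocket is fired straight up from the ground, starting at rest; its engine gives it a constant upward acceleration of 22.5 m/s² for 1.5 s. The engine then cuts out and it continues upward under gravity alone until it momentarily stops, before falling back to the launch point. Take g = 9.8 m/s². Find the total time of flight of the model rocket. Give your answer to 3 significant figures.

Phase 1 (powered ascent): v₀ = 0 m/s, a = 22.5 m/s².
v = v₀ + at = 0 + (22.5)(1.5) = 33.8 m/s
Δx = v₀t + ½at² = 0·1.5 + 0.5·22.5·1.5² = 25.3 m

Phase 2 (coasting upward): v₀ = 33.8 m/s, a = -9.8 m/s².
v = v₀ + at → t = (0 − 33.8) / -9.8 = 3.44 s
v² = v₀² + 2aΔx → Δx = (0² − 33.8²)/(2·-9.8) = 58.1 m

Phase 3 (free fall): v₀ = 0 m/s, a = -9.8 m/s².
Falls 83.4 m from rest: t = √(2·83.4/9.8) = 4.13 s; v = g·t = 40.4 m/s.
Total time = 1.50 + 3.44 + 4.13 = 9.07 s

9.07 s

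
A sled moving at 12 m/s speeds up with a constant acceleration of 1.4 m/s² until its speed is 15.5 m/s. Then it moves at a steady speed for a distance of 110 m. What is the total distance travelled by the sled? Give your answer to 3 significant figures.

Phase 1 (accelerating): v₀ = 12.0 m/s, a = 1.4 m/s².
v = v₀ + at → t = (15.5 − 12.0) / 1.4 = 2.50 s
v² = v₀² + 2aΔx → Δx = (15.5² − 12.0²)/(2·1.4) = 34.4 m

Phase 2 (constant speed): v₀ = 15.5 m/s, a = 0 m/s².
Constant speed: t = d/v = 110/15.5 = 7.10 s
Total distance = 34.4 + 110 = 144 m

144 m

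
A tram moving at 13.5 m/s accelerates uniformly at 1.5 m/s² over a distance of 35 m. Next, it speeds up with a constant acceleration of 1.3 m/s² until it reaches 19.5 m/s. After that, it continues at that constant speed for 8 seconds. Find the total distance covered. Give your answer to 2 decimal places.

Phase 1 (accelerating): v₀ = 13.5 m/s, a = 1.5 m/s².
v² = v₀² + 2aΔx = 13.5² + 2·1.5·35 = 287 → v = 16.9 m/s
t = (v − v₀)/a = (16.9 − 13.5)/1.5 = 2.30 s

Phase 2 (accelerating): v₀ = 16.9 m/s, a = 1.3 m/s².
v = v₀ + at → t = (19.5 − 16.9) / 1.3 = 1.96 s
v² = v₀² + 2aΔx → Δx = (19.5² − 16.9²)/(2·1.3) = 35.8 m

Phase 3 (constant speed): v₀ = 19.5 m/s, a = 0 m/s².
v = v₀ + at = 19.5 + (0)(8) = 19.5 m/s
Δx = v₀t + ½at² = 19.5·8 + 0.5·0·8² = 156 m
Total distance = 35.0 + 35.8 + 156 = 227 m

226.77 m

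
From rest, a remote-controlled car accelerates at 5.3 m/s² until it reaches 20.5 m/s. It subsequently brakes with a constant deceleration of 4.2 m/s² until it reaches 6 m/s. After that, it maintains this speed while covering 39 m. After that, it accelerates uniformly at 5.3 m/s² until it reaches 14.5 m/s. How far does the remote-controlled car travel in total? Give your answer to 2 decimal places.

140.83 m

Phase 1 (accelerating): v₀ = 0 m/s, a = 5.3 m/s².
v = v₀ + at → t = (20.5 − 0) / 5.3 = 3.87 s
v² = v₀² + 2aΔx → Δx = (20.5² − 0²)/(2·5.3) = 39.6 m

Phase 2 (decelerating): v₀ = 20.5 m/s, a = -4.2 m/s².
v = v₀ + at → t = (6 − 20.5) / -4.2 = 3.45 s
v² = v₀² + 2aΔx → Δx = (6² − 20.5²)/(2·-4.2) = 45.7 m

Phase 3 (constant speed): v₀ = 6.00 m/s, a = 0 m/s².
Constant speed: t = d/v = 39/6.00 = 6.50 s

Phase 4 (accelerating): v₀ = 6.00 m/s, a = 5.3 m/s².
v = v₀ + at → t = (14.5 − 6.00) / 5.3 = 1.60 s
v² = v₀² + 2aΔx → Δx = (14.5² − 6.00²)/(2·5.3) = 16.4 m
Total distance = 39.6 + 45.7 + 39.0 + 16.4 = 141 m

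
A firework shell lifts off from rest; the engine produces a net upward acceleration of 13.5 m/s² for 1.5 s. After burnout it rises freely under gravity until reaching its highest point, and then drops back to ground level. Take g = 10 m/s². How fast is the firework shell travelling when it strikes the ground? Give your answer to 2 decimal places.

26.72 m/s

Phase 1 (powered ascent): v₀ = 0 m/s, a = 13.5 m/s².
v = v₀ + at = 0 + (13.5)(1.5) = 20.2 m/s
Δx = v₀t + ½at² = 0·1.5 + 0.5·13.5·1.5² = 15.2 m

Phase 2 (coasting upward): v₀ = 20.2 m/s, a = -10 m/s².
v = v₀ + at → t = (0 − 20.2) / -10 = 2.02 s
v² = v₀² + 2aΔx → Δx = (0² − 20.2²)/(2·-10) = 20.5 m

Phase 3 (free fall): v₀ = 0 m/s, a = -10 m/s².
Falls 35.7 m from rest: t = √(2·35.7/10) = 2.67 s; v = g·t = 26.7 m/s.
Impact speed = 26.7 m/s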